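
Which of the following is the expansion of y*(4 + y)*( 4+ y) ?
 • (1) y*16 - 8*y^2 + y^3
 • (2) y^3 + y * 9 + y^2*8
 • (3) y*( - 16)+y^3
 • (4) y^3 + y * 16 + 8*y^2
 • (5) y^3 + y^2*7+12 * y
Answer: 4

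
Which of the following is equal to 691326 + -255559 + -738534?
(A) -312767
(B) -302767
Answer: B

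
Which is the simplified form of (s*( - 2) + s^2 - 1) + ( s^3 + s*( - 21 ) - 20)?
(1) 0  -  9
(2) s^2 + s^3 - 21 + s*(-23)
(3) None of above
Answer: 2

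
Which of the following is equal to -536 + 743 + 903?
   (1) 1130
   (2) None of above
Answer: 2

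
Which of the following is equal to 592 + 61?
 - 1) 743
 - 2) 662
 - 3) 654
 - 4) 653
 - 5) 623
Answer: 4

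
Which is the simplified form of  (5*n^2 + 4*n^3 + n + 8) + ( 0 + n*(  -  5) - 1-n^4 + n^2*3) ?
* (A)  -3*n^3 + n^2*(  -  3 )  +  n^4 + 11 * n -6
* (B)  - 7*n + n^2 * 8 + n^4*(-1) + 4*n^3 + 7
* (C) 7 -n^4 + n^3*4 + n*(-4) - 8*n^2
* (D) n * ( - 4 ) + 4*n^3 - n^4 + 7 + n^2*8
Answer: D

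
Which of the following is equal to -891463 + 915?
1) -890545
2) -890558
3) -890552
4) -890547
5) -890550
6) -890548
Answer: 6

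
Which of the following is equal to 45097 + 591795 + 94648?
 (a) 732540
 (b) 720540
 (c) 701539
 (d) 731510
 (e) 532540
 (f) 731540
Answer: f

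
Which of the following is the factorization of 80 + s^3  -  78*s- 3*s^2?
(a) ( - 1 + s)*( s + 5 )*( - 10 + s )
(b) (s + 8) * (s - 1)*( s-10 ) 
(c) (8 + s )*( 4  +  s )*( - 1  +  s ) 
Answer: b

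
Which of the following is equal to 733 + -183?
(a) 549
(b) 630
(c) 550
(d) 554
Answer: c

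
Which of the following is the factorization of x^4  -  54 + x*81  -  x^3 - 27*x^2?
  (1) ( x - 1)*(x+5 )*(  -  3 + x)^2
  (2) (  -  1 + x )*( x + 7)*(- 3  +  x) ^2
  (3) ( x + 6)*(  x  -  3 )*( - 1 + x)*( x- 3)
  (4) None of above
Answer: 3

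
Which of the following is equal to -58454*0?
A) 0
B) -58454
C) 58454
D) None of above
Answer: A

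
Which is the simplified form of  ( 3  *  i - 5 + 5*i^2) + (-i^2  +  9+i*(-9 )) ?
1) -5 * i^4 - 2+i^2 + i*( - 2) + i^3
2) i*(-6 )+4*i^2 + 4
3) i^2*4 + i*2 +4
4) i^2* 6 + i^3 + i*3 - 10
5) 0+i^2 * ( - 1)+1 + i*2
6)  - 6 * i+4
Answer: 2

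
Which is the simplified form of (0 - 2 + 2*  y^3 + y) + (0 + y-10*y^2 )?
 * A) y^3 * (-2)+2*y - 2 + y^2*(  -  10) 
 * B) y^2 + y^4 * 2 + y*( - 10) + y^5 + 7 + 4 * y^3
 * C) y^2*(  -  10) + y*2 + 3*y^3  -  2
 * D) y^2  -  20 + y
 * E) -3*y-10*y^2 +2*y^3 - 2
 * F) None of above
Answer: F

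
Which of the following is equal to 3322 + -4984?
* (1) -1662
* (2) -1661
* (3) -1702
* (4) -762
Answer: 1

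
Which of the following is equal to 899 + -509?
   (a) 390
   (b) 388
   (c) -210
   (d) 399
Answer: a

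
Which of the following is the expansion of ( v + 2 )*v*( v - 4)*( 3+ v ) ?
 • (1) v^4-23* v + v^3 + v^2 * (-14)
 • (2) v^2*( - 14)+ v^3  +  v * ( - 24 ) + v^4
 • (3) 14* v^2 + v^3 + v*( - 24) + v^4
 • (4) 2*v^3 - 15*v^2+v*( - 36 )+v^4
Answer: 2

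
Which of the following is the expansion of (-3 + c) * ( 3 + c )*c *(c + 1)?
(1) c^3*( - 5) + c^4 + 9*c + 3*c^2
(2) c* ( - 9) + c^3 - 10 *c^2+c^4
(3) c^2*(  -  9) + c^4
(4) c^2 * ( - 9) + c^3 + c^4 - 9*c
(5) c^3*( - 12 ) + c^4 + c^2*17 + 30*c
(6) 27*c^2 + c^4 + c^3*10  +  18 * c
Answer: 4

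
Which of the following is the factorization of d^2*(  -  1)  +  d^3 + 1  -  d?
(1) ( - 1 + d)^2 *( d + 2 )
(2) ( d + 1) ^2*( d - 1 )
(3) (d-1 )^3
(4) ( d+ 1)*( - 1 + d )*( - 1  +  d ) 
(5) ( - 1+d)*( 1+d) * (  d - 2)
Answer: 4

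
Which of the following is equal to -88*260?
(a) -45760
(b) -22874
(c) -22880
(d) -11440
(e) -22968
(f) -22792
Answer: c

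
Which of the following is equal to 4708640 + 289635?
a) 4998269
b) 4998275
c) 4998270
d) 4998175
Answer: b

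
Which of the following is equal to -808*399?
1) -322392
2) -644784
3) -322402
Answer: 1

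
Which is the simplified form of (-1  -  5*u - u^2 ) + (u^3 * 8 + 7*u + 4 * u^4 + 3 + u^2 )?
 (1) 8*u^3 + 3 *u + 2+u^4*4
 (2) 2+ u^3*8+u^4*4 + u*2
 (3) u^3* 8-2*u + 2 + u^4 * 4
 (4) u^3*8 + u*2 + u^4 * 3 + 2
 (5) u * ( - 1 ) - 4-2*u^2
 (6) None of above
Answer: 2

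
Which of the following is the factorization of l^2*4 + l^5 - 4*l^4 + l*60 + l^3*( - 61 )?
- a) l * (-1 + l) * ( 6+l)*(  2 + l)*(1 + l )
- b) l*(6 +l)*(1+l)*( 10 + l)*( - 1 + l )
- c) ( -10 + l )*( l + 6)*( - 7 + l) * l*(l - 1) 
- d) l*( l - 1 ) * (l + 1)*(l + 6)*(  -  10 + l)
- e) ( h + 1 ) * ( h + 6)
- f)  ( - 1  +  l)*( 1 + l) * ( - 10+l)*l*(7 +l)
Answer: d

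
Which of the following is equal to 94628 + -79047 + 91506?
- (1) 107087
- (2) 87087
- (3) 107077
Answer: 1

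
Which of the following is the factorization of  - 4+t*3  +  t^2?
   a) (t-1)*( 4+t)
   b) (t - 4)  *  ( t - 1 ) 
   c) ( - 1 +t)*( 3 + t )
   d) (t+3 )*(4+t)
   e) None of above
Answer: a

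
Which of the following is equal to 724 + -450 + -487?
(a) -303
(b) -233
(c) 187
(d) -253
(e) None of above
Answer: e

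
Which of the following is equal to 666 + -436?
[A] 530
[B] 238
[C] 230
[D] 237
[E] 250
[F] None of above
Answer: C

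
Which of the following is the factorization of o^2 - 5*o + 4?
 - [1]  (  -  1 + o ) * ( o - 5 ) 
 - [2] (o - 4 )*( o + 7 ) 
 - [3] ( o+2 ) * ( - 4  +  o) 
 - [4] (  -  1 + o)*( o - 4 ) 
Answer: 4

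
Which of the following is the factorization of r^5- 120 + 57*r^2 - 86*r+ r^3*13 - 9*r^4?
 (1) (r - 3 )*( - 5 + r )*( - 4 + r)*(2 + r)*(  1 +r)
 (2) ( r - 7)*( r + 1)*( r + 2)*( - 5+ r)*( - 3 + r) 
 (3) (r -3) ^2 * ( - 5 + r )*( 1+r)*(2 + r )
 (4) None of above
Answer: 1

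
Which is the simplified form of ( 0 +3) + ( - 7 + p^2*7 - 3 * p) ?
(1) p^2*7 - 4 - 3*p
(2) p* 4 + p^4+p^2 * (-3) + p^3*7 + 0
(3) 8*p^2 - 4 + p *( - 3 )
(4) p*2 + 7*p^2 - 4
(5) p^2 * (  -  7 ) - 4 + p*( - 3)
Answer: 1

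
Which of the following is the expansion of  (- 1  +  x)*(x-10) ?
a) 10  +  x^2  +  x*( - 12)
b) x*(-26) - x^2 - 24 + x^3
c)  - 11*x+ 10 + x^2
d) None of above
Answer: c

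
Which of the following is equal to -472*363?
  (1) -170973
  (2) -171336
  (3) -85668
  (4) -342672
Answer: 2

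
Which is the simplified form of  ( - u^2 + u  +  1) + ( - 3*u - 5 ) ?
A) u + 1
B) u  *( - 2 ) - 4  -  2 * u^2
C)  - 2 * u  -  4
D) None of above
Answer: D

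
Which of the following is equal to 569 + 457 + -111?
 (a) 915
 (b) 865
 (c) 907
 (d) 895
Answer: a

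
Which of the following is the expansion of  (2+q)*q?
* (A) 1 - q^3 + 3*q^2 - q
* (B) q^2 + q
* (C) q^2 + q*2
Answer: C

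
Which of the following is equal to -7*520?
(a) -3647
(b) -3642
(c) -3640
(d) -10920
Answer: c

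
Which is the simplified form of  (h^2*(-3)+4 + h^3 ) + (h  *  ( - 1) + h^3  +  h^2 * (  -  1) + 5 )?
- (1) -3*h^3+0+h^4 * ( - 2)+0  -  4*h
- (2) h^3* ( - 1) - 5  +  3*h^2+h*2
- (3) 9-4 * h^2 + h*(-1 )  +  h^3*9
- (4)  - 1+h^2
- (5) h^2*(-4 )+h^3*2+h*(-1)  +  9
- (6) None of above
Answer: 5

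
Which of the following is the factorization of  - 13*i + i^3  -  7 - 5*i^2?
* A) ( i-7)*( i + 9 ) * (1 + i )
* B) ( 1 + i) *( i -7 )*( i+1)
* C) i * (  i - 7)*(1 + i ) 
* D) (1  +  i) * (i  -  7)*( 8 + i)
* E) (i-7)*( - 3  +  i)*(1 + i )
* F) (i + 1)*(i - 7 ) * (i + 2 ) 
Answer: B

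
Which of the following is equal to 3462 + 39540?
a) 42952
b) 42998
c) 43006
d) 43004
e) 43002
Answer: e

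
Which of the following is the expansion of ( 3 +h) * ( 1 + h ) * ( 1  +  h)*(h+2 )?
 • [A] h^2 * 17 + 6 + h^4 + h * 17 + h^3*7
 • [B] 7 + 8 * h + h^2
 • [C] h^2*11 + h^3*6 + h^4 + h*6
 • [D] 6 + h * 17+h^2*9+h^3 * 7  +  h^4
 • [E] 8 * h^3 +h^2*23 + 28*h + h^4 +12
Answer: A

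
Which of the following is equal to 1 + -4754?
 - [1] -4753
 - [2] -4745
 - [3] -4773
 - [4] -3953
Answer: 1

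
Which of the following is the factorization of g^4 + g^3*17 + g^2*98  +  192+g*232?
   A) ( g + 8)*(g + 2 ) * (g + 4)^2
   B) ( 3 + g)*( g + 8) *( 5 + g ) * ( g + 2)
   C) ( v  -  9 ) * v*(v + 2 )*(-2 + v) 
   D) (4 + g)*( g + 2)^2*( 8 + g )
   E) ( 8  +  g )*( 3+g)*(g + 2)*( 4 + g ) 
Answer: E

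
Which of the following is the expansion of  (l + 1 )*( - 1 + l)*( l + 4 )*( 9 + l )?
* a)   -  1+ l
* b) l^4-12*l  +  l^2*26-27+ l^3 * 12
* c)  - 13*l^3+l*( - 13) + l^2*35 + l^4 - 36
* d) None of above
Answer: d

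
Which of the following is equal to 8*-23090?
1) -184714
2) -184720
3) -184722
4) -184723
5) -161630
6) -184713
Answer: 2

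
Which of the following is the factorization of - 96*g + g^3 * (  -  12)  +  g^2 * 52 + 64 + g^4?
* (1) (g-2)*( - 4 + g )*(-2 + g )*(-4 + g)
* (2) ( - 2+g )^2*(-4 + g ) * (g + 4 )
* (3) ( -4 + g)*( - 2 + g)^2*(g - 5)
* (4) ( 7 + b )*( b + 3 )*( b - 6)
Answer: 1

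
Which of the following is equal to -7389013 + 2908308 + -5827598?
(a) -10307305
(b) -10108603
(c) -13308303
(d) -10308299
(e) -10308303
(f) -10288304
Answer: e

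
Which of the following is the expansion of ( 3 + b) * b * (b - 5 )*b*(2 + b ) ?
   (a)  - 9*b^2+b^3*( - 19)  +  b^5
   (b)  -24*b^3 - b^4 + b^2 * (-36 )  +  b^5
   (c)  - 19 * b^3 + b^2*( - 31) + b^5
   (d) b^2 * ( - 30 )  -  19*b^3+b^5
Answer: d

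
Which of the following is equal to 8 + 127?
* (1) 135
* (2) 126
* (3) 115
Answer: 1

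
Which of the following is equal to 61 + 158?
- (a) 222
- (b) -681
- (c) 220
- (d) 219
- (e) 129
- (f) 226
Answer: d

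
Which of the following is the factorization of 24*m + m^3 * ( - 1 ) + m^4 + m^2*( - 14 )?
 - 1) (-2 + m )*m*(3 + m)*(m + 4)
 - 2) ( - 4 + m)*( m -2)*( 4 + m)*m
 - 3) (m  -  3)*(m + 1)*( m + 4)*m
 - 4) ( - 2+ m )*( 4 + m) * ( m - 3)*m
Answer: 4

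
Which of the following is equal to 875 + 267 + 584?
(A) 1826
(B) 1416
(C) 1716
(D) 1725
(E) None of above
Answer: E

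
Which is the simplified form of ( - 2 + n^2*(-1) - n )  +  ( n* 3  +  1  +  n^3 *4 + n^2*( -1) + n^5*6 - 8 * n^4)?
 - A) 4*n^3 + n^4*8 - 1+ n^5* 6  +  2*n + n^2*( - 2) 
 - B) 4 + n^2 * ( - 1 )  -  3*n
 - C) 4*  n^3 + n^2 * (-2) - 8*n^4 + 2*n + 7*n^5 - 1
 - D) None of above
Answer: D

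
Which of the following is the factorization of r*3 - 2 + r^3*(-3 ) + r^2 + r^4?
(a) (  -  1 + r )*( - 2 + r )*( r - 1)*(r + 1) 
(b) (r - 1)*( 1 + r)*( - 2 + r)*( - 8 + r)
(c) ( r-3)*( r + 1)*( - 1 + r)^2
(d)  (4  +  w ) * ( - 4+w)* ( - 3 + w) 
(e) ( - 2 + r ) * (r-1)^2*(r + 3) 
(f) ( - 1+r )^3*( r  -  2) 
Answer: a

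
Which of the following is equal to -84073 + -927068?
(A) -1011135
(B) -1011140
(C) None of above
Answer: C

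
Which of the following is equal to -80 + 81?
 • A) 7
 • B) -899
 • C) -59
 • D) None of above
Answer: D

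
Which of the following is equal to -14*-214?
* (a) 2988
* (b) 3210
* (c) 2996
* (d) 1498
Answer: c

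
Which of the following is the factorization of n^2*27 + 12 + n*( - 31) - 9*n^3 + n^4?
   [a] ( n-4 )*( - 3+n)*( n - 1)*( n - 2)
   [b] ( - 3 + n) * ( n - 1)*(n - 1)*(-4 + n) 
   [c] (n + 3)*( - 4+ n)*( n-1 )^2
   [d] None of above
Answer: b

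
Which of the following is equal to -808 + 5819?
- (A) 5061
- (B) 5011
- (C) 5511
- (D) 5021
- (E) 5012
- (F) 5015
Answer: B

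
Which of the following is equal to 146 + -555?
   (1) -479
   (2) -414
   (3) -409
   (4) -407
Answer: 3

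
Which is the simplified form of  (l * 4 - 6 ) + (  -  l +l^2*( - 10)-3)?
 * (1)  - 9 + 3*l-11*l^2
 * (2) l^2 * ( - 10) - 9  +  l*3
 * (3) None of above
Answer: 2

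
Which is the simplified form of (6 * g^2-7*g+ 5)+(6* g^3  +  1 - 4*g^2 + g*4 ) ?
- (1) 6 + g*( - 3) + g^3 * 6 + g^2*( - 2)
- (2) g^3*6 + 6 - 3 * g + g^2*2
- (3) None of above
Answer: 2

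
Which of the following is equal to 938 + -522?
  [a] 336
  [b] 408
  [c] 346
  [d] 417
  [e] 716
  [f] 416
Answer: f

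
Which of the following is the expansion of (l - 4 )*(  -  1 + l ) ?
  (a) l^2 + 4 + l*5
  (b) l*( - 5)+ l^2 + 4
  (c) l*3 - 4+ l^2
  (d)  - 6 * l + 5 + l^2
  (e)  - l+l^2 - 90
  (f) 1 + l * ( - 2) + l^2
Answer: b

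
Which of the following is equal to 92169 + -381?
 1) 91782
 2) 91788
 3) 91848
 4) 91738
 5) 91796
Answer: 2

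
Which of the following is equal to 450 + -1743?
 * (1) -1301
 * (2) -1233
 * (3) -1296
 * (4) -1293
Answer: 4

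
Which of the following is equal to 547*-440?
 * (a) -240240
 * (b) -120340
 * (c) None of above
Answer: c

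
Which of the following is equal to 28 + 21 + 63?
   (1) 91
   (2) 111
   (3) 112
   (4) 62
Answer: 3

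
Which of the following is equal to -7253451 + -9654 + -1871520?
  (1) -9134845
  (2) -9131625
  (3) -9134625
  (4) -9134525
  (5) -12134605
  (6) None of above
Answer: 3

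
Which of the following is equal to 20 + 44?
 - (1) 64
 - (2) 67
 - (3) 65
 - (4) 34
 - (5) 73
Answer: 1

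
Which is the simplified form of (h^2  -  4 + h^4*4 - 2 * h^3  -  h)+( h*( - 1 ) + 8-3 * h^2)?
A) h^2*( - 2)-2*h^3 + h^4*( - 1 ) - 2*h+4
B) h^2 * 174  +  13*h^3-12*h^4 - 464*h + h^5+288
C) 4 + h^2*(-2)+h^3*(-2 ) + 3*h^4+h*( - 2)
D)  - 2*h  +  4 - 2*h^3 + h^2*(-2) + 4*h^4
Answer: D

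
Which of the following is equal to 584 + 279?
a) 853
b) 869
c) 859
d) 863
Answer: d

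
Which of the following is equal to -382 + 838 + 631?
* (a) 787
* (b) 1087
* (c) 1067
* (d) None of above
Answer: b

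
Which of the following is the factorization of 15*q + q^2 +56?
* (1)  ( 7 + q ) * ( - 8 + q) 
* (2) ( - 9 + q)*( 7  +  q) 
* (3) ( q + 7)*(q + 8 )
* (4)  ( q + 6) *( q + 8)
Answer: 3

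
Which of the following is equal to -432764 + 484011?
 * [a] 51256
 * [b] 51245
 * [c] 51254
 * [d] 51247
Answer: d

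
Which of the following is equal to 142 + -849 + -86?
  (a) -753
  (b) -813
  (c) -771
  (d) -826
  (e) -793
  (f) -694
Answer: e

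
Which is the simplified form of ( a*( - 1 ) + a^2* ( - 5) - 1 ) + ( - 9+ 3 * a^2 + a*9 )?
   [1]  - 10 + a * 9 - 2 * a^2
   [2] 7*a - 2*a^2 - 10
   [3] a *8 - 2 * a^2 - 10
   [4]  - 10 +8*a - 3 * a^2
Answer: 3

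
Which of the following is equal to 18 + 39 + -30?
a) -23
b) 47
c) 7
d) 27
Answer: d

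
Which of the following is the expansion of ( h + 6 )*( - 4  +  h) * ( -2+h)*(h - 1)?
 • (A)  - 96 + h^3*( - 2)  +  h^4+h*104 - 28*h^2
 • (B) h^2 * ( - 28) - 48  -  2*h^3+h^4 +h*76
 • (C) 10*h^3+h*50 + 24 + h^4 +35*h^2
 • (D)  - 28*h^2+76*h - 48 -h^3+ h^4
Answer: D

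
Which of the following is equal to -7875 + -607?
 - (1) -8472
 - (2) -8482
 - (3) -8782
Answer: 2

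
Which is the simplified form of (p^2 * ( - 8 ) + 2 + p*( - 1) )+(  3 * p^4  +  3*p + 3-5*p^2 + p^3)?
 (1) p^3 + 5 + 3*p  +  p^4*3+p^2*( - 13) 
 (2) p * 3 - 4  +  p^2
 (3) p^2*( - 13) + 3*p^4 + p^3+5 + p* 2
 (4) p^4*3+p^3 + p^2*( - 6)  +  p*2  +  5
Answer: 3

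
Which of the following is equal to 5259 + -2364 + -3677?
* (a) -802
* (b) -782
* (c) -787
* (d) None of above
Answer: b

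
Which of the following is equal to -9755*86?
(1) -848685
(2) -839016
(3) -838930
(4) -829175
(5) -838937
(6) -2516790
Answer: 3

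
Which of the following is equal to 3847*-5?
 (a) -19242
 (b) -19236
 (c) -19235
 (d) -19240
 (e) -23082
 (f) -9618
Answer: c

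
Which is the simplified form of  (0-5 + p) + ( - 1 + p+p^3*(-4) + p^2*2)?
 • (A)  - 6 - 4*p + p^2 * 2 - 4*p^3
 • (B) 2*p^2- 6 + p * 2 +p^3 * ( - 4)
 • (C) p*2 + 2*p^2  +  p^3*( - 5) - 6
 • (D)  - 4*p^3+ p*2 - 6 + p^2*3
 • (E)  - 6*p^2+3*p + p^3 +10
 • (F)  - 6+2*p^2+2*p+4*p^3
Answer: B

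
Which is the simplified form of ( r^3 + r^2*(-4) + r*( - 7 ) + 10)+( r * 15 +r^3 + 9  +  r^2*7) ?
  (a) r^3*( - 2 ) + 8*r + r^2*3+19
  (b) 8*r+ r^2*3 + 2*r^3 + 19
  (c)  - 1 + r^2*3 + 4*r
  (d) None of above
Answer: b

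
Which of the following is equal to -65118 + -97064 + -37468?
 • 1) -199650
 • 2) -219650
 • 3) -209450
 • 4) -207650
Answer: 1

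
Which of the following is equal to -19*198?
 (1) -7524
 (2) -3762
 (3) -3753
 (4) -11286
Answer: 2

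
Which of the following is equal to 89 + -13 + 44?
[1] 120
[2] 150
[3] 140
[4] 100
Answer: 1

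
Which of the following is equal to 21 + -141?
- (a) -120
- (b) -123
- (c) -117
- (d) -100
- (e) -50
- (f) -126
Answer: a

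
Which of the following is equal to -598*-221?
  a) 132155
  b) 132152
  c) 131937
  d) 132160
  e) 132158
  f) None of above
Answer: e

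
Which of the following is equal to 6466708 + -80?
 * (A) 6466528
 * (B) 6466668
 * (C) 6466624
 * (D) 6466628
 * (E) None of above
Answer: D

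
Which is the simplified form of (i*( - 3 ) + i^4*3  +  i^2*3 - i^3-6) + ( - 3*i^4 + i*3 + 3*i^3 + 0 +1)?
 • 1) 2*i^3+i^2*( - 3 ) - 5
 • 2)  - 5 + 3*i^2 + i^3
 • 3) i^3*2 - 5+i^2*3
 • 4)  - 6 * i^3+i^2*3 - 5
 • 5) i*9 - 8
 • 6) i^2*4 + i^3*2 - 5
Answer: 3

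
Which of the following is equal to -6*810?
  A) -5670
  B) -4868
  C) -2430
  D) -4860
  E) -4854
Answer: D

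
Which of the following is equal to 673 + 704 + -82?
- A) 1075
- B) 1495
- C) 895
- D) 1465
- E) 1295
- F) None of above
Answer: E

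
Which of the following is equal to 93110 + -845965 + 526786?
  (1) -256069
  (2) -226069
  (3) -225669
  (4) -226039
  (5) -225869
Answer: 2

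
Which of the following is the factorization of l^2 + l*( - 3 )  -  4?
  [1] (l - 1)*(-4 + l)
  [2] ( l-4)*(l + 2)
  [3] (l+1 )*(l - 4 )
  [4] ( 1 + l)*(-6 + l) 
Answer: 3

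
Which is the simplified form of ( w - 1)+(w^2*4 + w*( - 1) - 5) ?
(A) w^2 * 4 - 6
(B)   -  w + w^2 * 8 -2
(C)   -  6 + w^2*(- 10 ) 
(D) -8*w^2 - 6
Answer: A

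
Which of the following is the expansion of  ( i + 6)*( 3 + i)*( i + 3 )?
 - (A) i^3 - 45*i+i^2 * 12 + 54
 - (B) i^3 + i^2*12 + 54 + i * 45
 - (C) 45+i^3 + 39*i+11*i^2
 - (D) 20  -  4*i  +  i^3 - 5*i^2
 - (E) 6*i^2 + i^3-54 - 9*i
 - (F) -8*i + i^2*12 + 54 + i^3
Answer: B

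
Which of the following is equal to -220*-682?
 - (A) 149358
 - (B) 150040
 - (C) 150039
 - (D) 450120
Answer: B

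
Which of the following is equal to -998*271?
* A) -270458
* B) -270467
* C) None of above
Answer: A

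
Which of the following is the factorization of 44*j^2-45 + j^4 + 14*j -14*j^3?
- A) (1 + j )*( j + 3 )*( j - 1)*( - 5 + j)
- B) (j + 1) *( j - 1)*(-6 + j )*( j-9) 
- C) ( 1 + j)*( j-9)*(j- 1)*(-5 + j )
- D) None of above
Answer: C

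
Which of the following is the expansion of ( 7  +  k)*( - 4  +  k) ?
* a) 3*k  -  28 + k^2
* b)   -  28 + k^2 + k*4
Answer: a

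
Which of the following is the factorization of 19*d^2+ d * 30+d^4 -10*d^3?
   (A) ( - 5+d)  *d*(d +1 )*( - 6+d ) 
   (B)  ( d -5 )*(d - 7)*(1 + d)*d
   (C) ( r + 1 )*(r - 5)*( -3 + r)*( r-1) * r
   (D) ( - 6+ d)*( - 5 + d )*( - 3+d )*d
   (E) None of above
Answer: A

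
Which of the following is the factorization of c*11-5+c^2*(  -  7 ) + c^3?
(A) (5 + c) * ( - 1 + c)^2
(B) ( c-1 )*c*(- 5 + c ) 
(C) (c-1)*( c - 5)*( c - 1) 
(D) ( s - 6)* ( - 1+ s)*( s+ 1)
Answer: C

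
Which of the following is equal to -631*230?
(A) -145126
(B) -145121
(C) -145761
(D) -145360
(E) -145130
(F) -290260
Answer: E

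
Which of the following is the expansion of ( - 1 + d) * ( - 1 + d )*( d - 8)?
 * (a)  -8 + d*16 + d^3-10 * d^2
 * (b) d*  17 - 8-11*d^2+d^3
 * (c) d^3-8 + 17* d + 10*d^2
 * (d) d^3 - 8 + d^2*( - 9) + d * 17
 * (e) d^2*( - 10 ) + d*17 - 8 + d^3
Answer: e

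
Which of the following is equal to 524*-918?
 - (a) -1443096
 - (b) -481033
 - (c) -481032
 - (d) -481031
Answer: c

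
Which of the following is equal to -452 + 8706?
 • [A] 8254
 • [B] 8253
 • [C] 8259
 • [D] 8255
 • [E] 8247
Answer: A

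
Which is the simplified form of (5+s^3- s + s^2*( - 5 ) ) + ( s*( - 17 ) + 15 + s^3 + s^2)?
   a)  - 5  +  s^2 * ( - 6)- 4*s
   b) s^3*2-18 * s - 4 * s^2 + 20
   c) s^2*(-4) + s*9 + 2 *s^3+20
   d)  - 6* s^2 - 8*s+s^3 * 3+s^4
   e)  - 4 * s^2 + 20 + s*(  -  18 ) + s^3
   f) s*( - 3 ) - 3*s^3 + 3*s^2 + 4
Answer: b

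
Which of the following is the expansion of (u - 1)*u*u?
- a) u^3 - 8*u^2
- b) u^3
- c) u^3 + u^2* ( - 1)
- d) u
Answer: c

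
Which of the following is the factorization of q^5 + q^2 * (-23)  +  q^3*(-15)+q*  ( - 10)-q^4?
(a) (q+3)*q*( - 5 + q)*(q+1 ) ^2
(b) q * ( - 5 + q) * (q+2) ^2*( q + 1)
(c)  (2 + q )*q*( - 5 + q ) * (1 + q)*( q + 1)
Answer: c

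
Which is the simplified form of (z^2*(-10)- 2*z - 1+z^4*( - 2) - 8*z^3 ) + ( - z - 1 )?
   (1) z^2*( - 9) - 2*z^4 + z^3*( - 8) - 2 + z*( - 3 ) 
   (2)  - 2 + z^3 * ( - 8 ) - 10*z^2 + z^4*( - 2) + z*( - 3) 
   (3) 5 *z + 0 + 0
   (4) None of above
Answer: 2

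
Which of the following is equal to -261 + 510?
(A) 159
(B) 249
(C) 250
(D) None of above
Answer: B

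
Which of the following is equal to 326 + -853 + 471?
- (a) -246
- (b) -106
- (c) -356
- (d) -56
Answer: d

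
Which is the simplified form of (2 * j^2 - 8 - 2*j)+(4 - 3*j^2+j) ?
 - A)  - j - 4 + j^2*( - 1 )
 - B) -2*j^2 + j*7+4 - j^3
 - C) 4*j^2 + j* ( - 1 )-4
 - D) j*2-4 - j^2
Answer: A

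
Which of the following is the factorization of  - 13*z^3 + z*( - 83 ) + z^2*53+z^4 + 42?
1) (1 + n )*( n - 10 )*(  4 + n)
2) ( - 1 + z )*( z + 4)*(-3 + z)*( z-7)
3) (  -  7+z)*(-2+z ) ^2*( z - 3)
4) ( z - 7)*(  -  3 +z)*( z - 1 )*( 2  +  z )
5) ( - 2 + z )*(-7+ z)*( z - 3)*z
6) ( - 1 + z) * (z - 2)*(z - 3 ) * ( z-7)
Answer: 6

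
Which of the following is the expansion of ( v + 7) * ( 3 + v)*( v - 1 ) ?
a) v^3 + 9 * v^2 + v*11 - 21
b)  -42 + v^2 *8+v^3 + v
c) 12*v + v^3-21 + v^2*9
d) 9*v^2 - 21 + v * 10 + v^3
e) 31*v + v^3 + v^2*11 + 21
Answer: a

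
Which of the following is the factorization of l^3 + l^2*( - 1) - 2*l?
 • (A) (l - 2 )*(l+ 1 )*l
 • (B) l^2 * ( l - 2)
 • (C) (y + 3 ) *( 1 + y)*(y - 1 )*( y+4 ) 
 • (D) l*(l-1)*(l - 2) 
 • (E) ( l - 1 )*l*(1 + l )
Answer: A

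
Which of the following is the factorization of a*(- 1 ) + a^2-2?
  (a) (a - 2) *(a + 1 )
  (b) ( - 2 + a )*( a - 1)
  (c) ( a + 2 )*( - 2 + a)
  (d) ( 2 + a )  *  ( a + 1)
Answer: a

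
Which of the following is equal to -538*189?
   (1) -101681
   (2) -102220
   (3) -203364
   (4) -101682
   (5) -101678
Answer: 4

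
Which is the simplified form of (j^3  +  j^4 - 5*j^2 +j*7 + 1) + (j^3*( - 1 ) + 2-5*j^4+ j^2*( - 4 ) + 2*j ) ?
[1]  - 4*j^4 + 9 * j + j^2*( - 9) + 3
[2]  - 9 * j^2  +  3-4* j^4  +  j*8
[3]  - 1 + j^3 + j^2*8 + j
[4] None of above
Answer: 1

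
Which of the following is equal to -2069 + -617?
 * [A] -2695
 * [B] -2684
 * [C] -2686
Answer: C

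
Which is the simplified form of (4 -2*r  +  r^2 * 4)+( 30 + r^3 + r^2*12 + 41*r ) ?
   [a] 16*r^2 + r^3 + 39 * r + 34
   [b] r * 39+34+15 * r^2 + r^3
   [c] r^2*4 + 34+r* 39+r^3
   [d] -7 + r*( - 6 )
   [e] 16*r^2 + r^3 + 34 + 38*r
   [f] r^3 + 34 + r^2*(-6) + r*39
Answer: a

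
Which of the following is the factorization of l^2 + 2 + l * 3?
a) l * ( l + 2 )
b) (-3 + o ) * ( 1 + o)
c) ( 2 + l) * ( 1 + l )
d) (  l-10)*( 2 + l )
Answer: c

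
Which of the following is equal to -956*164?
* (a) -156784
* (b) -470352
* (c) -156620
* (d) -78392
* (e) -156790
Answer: a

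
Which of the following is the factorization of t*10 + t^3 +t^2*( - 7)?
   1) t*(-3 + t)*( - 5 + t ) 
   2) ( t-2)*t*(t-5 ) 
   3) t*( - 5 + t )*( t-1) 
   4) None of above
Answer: 2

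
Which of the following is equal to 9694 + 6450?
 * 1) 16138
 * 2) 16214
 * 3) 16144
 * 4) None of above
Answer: 3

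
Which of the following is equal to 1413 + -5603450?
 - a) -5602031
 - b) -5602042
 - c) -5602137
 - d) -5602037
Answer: d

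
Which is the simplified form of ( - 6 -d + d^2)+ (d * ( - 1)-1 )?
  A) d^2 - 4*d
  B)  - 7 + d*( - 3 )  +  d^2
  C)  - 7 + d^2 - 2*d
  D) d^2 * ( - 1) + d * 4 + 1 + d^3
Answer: C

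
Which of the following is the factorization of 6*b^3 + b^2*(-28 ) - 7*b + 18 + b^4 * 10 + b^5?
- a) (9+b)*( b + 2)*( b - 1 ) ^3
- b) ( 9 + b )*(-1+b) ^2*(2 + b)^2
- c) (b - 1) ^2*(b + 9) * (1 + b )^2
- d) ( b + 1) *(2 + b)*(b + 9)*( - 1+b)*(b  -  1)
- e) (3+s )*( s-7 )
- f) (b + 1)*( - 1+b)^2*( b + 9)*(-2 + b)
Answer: d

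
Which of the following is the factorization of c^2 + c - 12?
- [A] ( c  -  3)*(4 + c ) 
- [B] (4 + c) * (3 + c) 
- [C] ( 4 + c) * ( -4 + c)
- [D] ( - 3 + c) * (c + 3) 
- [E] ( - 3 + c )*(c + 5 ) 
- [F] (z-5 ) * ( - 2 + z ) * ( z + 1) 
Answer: A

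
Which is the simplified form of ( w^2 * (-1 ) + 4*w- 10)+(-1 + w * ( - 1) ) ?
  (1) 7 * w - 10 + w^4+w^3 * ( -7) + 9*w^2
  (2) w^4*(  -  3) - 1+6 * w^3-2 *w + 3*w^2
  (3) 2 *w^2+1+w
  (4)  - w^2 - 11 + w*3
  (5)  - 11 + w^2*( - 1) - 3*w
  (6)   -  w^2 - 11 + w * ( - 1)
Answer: 4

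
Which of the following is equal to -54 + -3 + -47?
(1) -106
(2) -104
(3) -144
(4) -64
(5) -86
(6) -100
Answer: 2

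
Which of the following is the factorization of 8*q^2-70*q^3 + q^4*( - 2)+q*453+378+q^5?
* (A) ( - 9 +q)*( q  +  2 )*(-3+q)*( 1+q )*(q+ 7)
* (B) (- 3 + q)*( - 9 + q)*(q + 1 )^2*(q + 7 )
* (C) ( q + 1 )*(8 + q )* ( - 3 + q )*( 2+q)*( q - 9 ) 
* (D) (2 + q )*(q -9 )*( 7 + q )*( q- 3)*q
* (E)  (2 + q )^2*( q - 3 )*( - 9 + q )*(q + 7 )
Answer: A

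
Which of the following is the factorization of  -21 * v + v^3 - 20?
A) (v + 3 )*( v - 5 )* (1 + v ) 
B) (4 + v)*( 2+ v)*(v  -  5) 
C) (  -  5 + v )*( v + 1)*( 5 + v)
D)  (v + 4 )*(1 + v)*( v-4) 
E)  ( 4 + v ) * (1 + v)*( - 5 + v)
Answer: E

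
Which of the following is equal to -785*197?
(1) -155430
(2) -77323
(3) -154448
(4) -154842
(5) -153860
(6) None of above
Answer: 6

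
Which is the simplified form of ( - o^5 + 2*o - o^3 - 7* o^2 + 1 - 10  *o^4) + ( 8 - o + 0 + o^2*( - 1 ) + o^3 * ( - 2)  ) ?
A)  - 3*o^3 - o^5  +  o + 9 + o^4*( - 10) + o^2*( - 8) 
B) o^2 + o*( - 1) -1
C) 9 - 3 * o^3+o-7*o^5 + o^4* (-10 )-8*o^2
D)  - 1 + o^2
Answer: A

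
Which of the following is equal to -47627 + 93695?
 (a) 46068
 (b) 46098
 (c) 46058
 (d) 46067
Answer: a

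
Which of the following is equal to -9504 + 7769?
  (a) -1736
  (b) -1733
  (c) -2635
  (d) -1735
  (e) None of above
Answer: d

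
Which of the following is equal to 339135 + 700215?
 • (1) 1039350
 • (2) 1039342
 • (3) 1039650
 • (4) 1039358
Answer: 1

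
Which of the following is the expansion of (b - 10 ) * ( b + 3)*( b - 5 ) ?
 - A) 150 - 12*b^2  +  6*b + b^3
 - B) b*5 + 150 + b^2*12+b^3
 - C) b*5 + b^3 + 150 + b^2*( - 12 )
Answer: C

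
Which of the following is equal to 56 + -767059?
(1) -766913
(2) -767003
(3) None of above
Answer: 2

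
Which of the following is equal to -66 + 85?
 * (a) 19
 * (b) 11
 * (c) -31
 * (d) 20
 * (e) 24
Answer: a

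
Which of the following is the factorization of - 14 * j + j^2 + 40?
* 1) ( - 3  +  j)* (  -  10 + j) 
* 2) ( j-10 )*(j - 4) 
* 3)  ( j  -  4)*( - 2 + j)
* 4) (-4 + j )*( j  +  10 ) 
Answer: 2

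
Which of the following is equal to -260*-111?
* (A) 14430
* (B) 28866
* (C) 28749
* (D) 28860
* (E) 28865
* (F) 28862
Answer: D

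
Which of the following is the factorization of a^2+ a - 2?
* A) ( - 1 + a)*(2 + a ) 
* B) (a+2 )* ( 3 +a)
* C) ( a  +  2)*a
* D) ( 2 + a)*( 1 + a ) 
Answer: A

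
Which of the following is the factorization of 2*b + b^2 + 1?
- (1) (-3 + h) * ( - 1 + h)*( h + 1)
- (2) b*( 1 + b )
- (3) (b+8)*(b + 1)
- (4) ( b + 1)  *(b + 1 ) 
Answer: 4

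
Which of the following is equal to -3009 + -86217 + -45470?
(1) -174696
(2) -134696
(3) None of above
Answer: 2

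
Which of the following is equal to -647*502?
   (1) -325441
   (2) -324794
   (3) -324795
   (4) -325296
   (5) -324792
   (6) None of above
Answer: 2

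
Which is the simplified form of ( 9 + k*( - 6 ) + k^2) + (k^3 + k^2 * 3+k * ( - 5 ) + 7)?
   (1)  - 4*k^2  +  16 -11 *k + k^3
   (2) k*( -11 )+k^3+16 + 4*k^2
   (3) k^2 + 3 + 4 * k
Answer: 2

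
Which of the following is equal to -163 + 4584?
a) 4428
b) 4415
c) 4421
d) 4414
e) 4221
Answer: c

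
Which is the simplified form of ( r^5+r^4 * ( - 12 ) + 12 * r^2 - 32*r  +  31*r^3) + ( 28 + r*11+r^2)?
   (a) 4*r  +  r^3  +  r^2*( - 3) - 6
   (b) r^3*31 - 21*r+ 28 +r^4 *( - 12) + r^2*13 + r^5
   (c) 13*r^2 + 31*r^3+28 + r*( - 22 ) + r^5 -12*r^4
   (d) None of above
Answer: b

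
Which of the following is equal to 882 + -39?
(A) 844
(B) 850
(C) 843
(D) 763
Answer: C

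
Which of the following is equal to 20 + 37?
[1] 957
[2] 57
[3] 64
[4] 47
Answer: 2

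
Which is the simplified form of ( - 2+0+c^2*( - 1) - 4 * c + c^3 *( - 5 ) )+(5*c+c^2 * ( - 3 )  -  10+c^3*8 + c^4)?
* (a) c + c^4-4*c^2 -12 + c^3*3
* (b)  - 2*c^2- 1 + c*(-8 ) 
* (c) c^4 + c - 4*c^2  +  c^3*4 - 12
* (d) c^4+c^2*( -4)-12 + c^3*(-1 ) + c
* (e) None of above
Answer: a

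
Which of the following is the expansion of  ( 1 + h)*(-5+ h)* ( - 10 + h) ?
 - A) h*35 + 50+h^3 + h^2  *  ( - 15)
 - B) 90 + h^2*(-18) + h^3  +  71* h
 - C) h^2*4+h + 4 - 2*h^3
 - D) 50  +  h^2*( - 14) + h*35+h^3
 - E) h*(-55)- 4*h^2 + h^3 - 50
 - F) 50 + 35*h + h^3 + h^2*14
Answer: D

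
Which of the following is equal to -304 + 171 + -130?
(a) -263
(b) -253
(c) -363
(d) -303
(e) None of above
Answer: a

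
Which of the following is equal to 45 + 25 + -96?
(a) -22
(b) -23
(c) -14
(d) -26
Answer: d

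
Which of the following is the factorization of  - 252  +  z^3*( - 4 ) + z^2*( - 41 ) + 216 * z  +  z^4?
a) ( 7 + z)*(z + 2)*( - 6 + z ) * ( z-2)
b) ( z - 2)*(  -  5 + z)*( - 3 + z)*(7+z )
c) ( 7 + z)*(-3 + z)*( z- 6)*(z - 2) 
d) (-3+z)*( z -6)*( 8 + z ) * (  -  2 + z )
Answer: c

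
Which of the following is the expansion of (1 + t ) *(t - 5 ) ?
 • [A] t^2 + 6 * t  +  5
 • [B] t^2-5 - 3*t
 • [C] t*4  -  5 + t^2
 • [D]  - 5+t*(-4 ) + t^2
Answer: D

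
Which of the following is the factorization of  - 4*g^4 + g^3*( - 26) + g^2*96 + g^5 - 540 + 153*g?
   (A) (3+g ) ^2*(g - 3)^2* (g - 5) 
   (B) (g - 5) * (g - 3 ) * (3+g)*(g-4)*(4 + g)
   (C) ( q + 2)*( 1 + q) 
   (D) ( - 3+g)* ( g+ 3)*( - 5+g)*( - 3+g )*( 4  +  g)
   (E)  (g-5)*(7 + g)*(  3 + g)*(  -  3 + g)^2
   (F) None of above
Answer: D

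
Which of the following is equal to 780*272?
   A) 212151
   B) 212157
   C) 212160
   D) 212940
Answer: C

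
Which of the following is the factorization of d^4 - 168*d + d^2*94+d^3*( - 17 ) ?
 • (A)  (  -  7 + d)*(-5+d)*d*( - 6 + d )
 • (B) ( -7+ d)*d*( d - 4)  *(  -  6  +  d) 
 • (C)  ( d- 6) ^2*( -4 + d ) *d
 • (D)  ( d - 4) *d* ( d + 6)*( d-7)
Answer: B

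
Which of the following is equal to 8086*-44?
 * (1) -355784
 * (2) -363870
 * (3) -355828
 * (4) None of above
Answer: 1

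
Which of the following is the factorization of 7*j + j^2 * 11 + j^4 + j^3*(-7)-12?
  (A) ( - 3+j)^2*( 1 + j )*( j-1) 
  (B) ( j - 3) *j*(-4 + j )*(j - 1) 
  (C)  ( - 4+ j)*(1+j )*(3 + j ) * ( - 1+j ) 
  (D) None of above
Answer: D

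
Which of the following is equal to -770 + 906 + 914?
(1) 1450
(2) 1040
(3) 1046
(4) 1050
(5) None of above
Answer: 4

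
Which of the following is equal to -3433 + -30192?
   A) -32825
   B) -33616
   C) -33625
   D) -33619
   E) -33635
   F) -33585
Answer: C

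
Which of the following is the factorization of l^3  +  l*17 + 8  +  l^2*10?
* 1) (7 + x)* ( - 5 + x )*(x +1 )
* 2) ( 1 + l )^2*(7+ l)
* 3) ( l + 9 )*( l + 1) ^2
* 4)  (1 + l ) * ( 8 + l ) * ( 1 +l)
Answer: 4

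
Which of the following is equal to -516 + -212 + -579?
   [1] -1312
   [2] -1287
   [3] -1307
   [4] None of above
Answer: 3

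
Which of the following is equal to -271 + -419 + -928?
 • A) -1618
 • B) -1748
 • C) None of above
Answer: A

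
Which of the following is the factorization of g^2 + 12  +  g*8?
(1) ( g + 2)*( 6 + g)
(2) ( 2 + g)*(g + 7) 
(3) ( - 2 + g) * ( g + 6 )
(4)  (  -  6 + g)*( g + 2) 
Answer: 1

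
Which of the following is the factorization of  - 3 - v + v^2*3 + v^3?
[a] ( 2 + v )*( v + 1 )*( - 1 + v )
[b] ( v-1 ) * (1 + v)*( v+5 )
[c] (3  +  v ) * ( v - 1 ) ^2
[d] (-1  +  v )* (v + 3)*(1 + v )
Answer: d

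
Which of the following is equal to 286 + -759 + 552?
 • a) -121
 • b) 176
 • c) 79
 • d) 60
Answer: c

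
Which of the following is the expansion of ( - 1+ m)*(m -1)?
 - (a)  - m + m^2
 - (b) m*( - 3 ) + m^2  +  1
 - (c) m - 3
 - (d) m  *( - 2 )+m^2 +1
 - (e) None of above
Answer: d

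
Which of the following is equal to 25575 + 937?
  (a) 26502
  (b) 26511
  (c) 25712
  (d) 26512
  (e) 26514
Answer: d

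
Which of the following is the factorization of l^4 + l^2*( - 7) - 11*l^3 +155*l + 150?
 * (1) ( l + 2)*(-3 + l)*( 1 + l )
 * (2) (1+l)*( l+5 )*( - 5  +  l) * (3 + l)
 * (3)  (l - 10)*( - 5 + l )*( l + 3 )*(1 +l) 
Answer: 3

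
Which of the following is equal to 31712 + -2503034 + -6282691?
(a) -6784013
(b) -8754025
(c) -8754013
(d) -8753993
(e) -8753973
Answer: c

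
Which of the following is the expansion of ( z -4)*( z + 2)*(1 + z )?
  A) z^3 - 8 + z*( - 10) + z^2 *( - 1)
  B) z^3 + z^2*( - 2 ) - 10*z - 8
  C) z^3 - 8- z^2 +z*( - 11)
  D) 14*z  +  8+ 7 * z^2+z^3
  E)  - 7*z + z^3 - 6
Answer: A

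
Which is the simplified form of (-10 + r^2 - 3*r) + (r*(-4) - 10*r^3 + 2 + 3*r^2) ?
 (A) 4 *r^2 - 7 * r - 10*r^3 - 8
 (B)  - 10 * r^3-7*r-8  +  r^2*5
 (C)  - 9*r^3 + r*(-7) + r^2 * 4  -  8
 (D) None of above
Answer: A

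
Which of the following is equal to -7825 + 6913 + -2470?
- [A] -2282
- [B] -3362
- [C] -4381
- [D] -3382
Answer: D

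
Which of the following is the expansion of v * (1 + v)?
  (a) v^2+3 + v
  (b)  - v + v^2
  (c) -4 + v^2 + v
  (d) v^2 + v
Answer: d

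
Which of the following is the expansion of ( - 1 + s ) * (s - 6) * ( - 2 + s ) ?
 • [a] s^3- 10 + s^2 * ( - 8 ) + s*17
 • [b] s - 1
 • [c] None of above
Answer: c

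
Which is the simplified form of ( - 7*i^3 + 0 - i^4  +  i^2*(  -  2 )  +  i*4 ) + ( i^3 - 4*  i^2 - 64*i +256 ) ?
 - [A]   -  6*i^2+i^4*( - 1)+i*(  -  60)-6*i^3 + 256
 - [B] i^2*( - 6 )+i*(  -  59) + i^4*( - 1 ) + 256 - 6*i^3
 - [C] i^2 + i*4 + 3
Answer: A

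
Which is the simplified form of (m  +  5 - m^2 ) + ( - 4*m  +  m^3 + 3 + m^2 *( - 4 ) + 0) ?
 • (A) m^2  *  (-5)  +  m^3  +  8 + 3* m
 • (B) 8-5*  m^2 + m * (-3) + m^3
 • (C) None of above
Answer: B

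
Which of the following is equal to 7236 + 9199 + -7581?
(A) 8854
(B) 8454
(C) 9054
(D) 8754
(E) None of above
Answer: A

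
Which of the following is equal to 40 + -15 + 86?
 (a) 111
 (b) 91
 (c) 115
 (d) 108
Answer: a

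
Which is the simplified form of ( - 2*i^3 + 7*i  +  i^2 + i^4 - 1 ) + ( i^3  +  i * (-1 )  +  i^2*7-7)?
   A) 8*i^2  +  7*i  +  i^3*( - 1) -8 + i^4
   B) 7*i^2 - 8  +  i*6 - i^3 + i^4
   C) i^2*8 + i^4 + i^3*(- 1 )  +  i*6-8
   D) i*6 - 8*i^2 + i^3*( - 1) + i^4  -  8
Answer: C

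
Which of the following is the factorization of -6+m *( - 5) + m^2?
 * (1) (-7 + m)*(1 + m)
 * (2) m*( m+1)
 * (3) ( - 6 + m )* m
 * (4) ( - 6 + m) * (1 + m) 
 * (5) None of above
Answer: 4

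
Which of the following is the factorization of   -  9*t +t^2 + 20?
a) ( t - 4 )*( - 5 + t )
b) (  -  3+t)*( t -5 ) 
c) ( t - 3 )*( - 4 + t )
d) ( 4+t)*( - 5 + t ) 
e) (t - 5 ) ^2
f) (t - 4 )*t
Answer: a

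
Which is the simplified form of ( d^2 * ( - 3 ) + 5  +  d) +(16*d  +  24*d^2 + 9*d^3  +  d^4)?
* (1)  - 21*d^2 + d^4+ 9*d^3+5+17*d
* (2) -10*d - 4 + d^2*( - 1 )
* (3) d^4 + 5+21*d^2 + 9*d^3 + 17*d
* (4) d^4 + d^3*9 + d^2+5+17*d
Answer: 3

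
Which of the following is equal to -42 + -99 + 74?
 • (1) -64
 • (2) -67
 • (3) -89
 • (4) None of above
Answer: 2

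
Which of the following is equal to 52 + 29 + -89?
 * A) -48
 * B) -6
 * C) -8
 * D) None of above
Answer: C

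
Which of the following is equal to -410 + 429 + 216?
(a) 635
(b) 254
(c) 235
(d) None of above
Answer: c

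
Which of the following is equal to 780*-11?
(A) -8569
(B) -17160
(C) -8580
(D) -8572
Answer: C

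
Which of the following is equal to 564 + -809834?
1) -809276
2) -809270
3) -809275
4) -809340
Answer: 2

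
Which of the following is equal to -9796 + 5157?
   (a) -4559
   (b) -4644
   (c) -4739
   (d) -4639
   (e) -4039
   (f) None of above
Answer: d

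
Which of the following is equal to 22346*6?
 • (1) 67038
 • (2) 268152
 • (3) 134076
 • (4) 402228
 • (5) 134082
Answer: 3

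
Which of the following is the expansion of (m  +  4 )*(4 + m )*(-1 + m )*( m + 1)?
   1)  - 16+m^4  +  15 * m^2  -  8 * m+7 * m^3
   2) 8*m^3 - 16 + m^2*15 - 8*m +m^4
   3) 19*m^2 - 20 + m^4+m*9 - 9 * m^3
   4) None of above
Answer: 2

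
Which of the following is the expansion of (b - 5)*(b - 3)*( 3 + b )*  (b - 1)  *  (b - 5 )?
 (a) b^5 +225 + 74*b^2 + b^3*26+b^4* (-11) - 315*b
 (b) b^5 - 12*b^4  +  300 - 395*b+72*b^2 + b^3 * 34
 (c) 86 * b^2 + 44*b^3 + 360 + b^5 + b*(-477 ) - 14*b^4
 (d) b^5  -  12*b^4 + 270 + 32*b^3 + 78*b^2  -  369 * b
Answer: a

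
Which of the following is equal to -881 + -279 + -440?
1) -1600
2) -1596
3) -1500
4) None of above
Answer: 1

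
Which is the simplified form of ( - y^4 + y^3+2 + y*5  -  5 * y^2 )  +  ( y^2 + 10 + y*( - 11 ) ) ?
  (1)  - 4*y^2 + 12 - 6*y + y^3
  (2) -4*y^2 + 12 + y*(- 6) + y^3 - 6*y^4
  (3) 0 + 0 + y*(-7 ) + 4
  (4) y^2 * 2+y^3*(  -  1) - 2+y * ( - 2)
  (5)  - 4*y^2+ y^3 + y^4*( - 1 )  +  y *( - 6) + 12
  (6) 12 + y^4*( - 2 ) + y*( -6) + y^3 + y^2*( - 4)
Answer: 5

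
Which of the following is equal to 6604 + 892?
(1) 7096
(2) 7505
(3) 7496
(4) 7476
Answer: 3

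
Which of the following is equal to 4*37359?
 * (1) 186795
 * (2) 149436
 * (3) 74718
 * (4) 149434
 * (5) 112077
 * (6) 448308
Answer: 2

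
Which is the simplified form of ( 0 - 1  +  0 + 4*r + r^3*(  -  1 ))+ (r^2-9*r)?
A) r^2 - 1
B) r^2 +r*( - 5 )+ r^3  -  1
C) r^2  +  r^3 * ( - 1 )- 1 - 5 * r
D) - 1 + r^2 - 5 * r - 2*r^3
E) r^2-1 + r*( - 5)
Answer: C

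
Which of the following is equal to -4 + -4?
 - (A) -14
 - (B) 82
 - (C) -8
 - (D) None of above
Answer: C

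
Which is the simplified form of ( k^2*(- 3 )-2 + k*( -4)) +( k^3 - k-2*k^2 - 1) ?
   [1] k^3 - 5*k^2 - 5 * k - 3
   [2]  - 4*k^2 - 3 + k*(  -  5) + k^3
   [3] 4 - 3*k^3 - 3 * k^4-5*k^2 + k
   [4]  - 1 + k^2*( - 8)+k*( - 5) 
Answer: 1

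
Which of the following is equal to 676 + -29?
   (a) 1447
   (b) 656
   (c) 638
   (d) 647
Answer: d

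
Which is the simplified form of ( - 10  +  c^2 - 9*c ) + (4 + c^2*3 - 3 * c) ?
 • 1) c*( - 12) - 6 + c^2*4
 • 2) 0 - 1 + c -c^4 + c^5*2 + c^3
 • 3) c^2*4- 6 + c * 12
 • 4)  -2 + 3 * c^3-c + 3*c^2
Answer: 1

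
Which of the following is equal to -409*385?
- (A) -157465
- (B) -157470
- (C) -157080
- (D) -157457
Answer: A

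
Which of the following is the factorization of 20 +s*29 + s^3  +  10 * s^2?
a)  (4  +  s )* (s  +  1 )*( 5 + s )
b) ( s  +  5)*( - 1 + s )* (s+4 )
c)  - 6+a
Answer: a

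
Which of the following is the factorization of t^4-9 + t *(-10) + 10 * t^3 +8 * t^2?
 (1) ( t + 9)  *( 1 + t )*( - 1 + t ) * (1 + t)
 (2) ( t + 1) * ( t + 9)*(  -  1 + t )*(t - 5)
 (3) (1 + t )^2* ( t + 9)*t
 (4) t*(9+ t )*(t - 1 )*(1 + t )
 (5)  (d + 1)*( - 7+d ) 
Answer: 1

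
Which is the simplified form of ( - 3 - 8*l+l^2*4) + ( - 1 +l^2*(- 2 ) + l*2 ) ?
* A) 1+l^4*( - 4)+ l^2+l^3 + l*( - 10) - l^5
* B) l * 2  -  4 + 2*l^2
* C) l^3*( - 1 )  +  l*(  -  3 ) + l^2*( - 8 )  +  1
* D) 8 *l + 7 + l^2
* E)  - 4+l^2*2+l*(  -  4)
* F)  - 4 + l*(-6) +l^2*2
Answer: F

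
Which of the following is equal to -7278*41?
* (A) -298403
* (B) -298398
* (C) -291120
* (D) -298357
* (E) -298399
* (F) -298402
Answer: B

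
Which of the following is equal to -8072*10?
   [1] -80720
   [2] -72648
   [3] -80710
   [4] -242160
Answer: 1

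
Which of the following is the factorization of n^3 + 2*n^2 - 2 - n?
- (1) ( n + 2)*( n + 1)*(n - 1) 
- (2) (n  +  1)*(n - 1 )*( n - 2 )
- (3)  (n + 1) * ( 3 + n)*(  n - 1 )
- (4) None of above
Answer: 1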